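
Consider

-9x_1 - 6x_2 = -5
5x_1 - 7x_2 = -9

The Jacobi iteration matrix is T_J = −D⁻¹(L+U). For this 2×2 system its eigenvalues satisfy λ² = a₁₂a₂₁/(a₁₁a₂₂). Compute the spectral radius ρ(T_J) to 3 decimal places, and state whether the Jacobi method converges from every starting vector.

0.690

a₁₂a₂₁/(a₁₁a₂₂) = (-6)·(5) / ((-9)·(-7)) = -0.476190
ρ = √|-0.476190| = √0.476190 = 0.690
ρ < 1, so Jacobi converges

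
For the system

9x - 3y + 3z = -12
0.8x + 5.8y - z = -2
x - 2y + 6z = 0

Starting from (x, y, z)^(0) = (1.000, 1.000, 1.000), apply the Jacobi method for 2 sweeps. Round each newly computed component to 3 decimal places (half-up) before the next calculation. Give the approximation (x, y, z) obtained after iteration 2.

(-1.492, -0.132, 0.119)

Iteration 1:
  x = (-12 - (-3)·1.000 - (3)·1.000) / (9) = -1.333
  y = (-2 - (0.8)·1.000 - (-1)·1.000) / (5.8) = -0.310
  z = (0 - (1)·1.000 - (-2)·1.000) / (6) = 0.167
Iteration 2:
  x = (-12 - (-3)·-0.310 - (3)·0.167) / (9) = -1.492
  y = (-2 - (0.8)·-1.333 - (-1)·0.167) / (5.8) = -0.132
  z = (0 - (1)·-1.333 - (-2)·-0.310) / (6) = 0.119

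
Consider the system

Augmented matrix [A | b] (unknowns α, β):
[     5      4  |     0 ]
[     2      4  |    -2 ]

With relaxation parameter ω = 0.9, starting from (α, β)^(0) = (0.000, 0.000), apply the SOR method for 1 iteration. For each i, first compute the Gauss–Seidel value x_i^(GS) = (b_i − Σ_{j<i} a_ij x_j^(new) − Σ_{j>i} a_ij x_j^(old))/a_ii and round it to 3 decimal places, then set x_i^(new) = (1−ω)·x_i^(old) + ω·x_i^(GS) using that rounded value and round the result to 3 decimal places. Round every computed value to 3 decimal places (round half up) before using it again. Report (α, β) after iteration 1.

Iteration 1:
  α: GS value = (0 - (4)·0.000) / (5) = 0.000;  α ← (1−ω)·0.000 + ω·0.000 = 0.000
  β: GS value = (-2 - (2)·0.000) / (4) = -0.500;  β ← (1−ω)·0.000 + ω·-0.500 = -0.450

(0.000, -0.450)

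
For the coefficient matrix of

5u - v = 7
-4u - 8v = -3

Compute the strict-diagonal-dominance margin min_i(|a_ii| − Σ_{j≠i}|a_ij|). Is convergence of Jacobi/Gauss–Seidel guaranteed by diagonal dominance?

4

row 1: |5| − (1) = 4
row 2: |-8| − (4) = 4
minimum over rows = 4 → strictly diagonally dominant (convergence guaranteed)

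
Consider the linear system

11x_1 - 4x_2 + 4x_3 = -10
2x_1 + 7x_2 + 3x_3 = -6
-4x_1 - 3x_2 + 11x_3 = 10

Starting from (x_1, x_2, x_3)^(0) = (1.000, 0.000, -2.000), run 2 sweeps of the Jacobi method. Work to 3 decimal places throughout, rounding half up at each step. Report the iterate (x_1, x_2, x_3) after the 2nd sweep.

Iteration 1:
  x_1 = (-10 - (-4)·0.000 - (4)·-2.000) / (11) = -0.182
  x_2 = (-6 - (2)·1.000 - (3)·-2.000) / (7) = -0.286
  x_3 = (10 - (-4)·1.000 - (-3)·0.000) / (11) = 1.273
Iteration 2:
  x_1 = (-10 - (-4)·-0.286 - (4)·1.273) / (11) = -1.476
  x_2 = (-6 - (2)·-0.182 - (3)·1.273) / (7) = -1.351
  x_3 = (10 - (-4)·-0.182 - (-3)·-0.286) / (11) = 0.765

(-1.476, -1.351, 0.765)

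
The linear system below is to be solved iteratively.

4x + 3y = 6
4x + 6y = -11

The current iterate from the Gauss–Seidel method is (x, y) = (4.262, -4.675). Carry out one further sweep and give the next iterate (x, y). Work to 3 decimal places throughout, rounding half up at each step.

(5.006, -5.171)

One sweep:
  x = (6 - (3)·-4.675) / (4) = 5.006
  y = (-11 - (4)·5.006) / (6) = -5.171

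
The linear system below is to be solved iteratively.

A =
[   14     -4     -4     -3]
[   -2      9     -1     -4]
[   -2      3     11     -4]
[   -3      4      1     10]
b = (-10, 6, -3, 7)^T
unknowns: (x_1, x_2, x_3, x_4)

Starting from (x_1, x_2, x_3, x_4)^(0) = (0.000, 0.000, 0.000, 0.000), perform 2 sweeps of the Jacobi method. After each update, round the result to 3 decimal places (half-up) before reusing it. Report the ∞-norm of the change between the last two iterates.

0.454

Iteration 1:
  x_1 = (-10 - (-4)·0.000 - (-4)·0.000 - (-3)·0.000) / (14) = -0.714
  x_2 = (6 - (-2)·0.000 - (-1)·0.000 - (-4)·0.000) / (9) = 0.667
  x_3 = (-3 - (-2)·0.000 - (3)·0.000 - (-4)·0.000) / (11) = -0.273
  x_4 = (7 - (-3)·0.000 - (4)·0.000 - (1)·0.000) / (10) = 0.700
Iteration 2:
  x_1 = (-10 - (-4)·0.667 - (-4)·-0.273 - (-3)·0.700) / (14) = -0.452
  x_2 = (6 - (-2)·-0.714 - (-1)·-0.273 - (-4)·0.700) / (9) = 0.789
  x_3 = (-3 - (-2)·-0.714 - (3)·0.667 - (-4)·0.700) / (11) = -0.330
  x_4 = (7 - (-3)·-0.714 - (4)·0.667 - (1)·-0.273) / (10) = 0.246
Change: (0.262, 0.122, -0.057, -0.454) → max |·| = 0.454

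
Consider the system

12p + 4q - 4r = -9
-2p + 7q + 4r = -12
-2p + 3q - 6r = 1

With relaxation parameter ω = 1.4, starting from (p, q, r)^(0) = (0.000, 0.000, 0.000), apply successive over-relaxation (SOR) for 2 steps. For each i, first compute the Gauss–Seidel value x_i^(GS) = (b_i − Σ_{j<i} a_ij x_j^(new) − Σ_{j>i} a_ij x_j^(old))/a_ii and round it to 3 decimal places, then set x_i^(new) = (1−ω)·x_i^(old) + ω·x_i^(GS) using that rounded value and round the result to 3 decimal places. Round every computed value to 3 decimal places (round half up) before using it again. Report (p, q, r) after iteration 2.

(-0.116, 0.056, 0.547)

Iteration 1:
  p: GS value = (-9 - (4)·0.000 - (-4)·0.000) / (12) = -0.750;  p ← (1−ω)·0.000 + ω·-0.750 = -1.050
  q: GS value = (-12 - (-2)·-1.050 - (4)·0.000) / (7) = -2.014;  q ← (1−ω)·0.000 + ω·-2.014 = -2.820
  r: GS value = (1 - (-2)·-1.050 - (3)·-2.820) / (-6) = -1.227;  r ← (1−ω)·0.000 + ω·-1.227 = -1.718
Iteration 2:
  p: GS value = (-9 - (4)·-2.820 - (-4)·-1.718) / (12) = -0.383;  p ← (1−ω)·-1.050 + ω·-0.383 = -0.116
  q: GS value = (-12 - (-2)·-0.116 - (4)·-1.718) / (7) = -0.766;  q ← (1−ω)·-2.820 + ω·-0.766 = 0.056
  r: GS value = (1 - (-2)·-0.116 - (3)·0.056) / (-6) = -0.100;  r ← (1−ω)·-1.718 + ω·-0.100 = 0.547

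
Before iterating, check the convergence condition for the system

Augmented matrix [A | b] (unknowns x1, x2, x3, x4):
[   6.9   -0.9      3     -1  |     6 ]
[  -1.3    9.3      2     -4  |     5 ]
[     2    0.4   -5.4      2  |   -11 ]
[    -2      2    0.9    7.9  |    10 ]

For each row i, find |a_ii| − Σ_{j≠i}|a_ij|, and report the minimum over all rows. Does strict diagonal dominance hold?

1

row 1: |6.9| − (0.9+3+1) = 2
row 2: |9.3| − (1.3+2+4) = 2
row 3: |-5.4| − (2+0.4+2) = 1
row 4: |7.9| − (2+2+0.9) = 3
minimum over rows = 1 → strictly diagonally dominant (convergence guaranteed)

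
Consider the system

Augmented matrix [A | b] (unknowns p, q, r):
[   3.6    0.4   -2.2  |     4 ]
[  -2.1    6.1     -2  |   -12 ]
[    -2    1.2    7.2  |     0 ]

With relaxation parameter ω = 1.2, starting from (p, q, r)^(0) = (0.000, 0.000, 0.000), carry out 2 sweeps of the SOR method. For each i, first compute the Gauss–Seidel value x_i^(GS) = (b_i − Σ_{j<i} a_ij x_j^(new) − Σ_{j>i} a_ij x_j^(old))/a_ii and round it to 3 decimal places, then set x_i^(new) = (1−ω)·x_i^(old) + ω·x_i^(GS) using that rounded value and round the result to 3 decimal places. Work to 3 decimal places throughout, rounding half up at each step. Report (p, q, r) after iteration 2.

Iteration 1:
  p: GS value = (4 - (0.4)·0.000 - (-2.2)·0.000) / (3.6) = 1.111;  p ← (1−ω)·0.000 + ω·1.111 = 1.333
  q: GS value = (-12 - (-2.1)·1.333 - (-2)·0.000) / (6.1) = -1.508;  q ← (1−ω)·0.000 + ω·-1.508 = -1.810
  r: GS value = (0 - (-2)·1.333 - (1.2)·-1.810) / (7.2) = 0.672;  r ← (1−ω)·0.000 + ω·0.672 = 0.806
Iteration 2:
  p: GS value = (4 - (0.4)·-1.810 - (-2.2)·0.806) / (3.6) = 1.805;  p ← (1−ω)·1.333 + ω·1.805 = 1.899
  q: GS value = (-12 - (-2.1)·1.899 - (-2)·0.806) / (6.1) = -1.049;  q ← (1−ω)·-1.810 + ω·-1.049 = -0.897
  r: GS value = (0 - (-2)·1.899 - (1.2)·-0.897) / (7.2) = 0.677;  r ← (1−ω)·0.806 + ω·0.677 = 0.651

(1.899, -0.897, 0.651)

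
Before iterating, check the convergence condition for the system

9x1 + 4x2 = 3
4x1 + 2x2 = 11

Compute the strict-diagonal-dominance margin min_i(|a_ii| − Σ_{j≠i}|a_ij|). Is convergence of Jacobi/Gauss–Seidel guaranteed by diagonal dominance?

-2

row 1: |9| − (4) = 5
row 2: |2| − (4) = -2
minimum over rows = -2 → not strictly diagonally dominant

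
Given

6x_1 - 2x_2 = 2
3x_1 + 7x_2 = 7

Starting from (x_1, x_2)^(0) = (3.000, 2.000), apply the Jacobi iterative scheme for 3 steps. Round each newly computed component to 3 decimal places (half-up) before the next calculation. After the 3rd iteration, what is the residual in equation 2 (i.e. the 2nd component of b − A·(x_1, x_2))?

-0.858

Iteration 1:
  x_1 = (2 - (-2)·2.000) / (6) = 1.000
  x_2 = (7 - (3)·3.000) / (7) = -0.286
Iteration 2:
  x_1 = (2 - (-2)·-0.286) / (6) = 0.238
  x_2 = (7 - (3)·1.000) / (7) = 0.571
Iteration 3:
  x_1 = (2 - (-2)·0.571) / (6) = 0.524
  x_2 = (7 - (3)·0.238) / (7) = 0.898
Residual b − A·x = (0.652, -0.858)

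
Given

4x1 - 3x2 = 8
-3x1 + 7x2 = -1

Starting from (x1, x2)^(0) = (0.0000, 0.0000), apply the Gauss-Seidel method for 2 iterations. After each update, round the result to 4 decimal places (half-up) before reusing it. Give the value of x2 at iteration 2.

0.9439

Iteration 1:
  x1 = (8 - (-3)·0.0000) / (4) = 2.0000
  x2 = (-1 - (-3)·2.0000) / (7) = 0.7143
Iteration 2:
  x1 = (8 - (-3)·0.7143) / (4) = 2.5357
  x2 = (-1 - (-3)·2.5357) / (7) = 0.9439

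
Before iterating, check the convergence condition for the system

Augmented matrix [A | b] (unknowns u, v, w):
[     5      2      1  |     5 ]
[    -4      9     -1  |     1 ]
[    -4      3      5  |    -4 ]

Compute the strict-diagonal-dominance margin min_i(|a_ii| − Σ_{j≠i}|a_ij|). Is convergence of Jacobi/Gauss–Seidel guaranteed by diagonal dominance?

-2

row 1: |5| − (2+1) = 2
row 2: |9| − (4+1) = 4
row 3: |5| − (4+3) = -2
minimum over rows = -2 → not strictly diagonally dominant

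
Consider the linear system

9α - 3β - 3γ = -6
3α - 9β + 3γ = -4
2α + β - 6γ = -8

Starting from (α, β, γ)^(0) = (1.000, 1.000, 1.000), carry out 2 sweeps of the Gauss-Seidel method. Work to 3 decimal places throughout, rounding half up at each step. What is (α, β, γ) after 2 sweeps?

(0.080, 0.959, 1.520)

Iteration 1:
  α = (-6 - (-3)·1.000 - (-3)·1.000) / (9) = 0.000
  β = (-4 - (3)·0.000 - (3)·1.000) / (-9) = 0.778
  γ = (-8 - (2)·0.000 - (1)·0.778) / (-6) = 1.463
Iteration 2:
  α = (-6 - (-3)·0.778 - (-3)·1.463) / (9) = 0.080
  β = (-4 - (3)·0.080 - (3)·1.463) / (-9) = 0.959
  γ = (-8 - (2)·0.080 - (1)·0.959) / (-6) = 1.520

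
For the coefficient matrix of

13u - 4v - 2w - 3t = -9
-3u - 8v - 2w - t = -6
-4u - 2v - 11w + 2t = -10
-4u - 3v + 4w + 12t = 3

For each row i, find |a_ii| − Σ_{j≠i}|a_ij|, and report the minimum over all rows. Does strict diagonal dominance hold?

1

row 1: |13| − (4+2+3) = 4
row 2: |-8| − (3+2+1) = 2
row 3: |-11| − (4+2+2) = 3
row 4: |12| − (4+3+4) = 1
minimum over rows = 1 → strictly diagonally dominant (convergence guaranteed)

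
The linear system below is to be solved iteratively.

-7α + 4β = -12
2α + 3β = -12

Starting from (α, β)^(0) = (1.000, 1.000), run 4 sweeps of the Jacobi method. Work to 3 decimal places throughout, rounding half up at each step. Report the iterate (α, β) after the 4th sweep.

(-0.209, -3.039)

Iteration 1:
  α = (-12 - (4)·1.000) / (-7) = 2.286
  β = (-12 - (2)·1.000) / (3) = -4.667
Iteration 2:
  α = (-12 - (4)·-4.667) / (-7) = -0.953
  β = (-12 - (2)·2.286) / (3) = -5.524
Iteration 3:
  α = (-12 - (4)·-5.524) / (-7) = -1.442
  β = (-12 - (2)·-0.953) / (3) = -3.365
Iteration 4:
  α = (-12 - (4)·-3.365) / (-7) = -0.209
  β = (-12 - (2)·-1.442) / (3) = -3.039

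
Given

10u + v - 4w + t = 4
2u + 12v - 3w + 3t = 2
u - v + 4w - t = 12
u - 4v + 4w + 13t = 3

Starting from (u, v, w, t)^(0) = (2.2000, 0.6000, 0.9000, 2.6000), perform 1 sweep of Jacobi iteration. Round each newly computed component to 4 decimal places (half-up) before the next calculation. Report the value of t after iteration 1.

Iteration 1:
  u = (4 - (1)·0.6000 - (-4)·0.9000 - (1)·2.6000) / (10) = 0.4400
  v = (2 - (2)·2.2000 - (-3)·0.9000 - (3)·2.6000) / (12) = -0.6250
  w = (12 - (1)·2.2000 - (-1)·0.6000 - (-1)·2.6000) / (4) = 3.2500
  t = (3 - (1)·2.2000 - (-4)·0.6000 - (4)·0.9000) / (13) = -0.0308

-0.0308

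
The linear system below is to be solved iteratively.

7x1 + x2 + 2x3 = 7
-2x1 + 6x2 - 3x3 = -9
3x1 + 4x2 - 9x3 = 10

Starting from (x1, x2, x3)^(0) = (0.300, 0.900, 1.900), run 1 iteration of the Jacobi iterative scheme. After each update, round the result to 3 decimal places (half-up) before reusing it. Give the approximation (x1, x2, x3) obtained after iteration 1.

(0.329, -0.450, -0.611)

Iteration 1:
  x1 = (7 - (1)·0.900 - (2)·1.900) / (7) = 0.329
  x2 = (-9 - (-2)·0.300 - (-3)·1.900) / (6) = -0.450
  x3 = (10 - (3)·0.300 - (4)·0.900) / (-9) = -0.611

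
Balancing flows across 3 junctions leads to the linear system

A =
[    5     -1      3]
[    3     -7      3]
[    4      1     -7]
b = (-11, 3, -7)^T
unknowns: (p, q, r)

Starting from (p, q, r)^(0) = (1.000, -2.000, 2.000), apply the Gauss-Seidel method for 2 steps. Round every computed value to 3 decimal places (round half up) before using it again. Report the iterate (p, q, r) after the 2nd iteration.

(-1.634, -1.704, -0.177)

Iteration 1:
  p = (-11 - (-1)·-2.000 - (3)·2.000) / (5) = -3.800
  q = (3 - (3)·-3.800 - (3)·2.000) / (-7) = -1.200
  r = (-7 - (4)·-3.800 - (1)·-1.200) / (-7) = -1.343
Iteration 2:
  p = (-11 - (-1)·-1.200 - (3)·-1.343) / (5) = -1.634
  q = (3 - (3)·-1.634 - (3)·-1.343) / (-7) = -1.704
  r = (-7 - (4)·-1.634 - (1)·-1.704) / (-7) = -0.177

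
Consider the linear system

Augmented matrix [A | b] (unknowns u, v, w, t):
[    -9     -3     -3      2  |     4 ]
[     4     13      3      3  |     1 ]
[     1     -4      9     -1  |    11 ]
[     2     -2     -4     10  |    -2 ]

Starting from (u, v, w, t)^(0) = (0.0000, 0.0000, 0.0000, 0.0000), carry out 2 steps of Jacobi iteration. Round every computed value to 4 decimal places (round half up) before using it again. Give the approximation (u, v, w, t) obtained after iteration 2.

Iteration 1:
  u = (4 - (-3)·0.0000 - (-3)·0.0000 - (2)·0.0000) / (-9) = -0.4444
  v = (1 - (4)·0.0000 - (3)·0.0000 - (3)·0.0000) / (13) = 0.0769
  w = (11 - (1)·0.0000 - (-4)·0.0000 - (-1)·0.0000) / (9) = 1.2222
  t = (-2 - (2)·0.0000 - (-2)·0.0000 - (-4)·0.0000) / (10) = -0.2000
Iteration 2:
  u = (4 - (-3)·0.0769 - (-3)·1.2222 - (2)·-0.2000) / (-9) = -0.9219
  v = (1 - (4)·-0.4444 - (3)·1.2222 - (3)·-0.2000) / (13) = -0.0222
  w = (11 - (1)·-0.4444 - (-4)·0.0769 - (-1)·-0.2000) / (9) = 1.2836
  t = (-2 - (2)·-0.4444 - (-2)·0.0769 - (-4)·1.2222) / (10) = 0.3931

(-0.9219, -0.0222, 1.2836, 0.3931)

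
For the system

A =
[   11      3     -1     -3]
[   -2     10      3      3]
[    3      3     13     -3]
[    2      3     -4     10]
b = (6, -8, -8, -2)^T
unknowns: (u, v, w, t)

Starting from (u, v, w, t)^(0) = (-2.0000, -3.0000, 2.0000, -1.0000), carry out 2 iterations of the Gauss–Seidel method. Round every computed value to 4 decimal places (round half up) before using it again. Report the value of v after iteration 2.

-0.2365

Iteration 1:
  u = (6 - (3)·-3.0000 - (-1)·2.0000 - (-3)·-1.0000) / (11) = 1.2727
  v = (-8 - (-2)·1.2727 - (3)·2.0000 - (3)·-1.0000) / (10) = -0.8455
  w = (-8 - (3)·1.2727 - (3)·-0.8455 - (-3)·-1.0000) / (13) = -0.9447
  t = (-2 - (2)·1.2727 - (3)·-0.8455 - (-4)·-0.9447) / (10) = -0.5788
Iteration 2:
  u = (6 - (3)·-0.8455 - (-1)·-0.9447 - (-3)·-0.5788) / (11) = 0.5323
  v = (-8 - (-2)·0.5323 - (3)·-0.9447 - (3)·-0.5788) / (10) = -0.2365
  w = (-8 - (3)·0.5323 - (3)·-0.2365 - (-3)·-0.5788) / (13) = -0.8172
  t = (-2 - (2)·0.5323 - (3)·-0.2365 - (-4)·-0.8172) / (10) = -0.5624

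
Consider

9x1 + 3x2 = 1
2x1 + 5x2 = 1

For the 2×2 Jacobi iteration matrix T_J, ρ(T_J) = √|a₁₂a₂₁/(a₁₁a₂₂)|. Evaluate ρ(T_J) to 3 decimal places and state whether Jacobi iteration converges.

a₁₂a₂₁/(a₁₁a₂₂) = (3)·(2) / ((9)·(5)) = 0.133333
ρ = √|0.133333| = √0.133333 = 0.365
ρ < 1, so Jacobi converges

0.365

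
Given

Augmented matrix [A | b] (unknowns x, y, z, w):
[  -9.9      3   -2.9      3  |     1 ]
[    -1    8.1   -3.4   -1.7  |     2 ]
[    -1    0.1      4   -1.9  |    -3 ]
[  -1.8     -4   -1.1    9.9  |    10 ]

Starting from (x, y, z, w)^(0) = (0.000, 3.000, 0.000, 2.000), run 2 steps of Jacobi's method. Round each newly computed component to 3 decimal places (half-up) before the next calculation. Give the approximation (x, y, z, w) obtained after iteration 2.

(0.738, 0.940, 0.642, 1.551)

Iteration 1:
  x = (1 - (3)·3.000 - (-2.9)·0.000 - (3)·2.000) / (-9.9) = 1.414
  y = (2 - (-1)·0.000 - (-3.4)·0.000 - (-1.7)·2.000) / (8.1) = 0.667
  z = (-3 - (-1)·0.000 - (0.1)·3.000 - (-1.9)·2.000) / (4) = 0.125
  w = (10 - (-1.8)·0.000 - (-4)·3.000 - (-1.1)·0.000) / (9.9) = 2.222
Iteration 2:
  x = (1 - (3)·0.667 - (-2.9)·0.125 - (3)·2.222) / (-9.9) = 0.738
  y = (2 - (-1)·1.414 - (-3.4)·0.125 - (-1.7)·2.222) / (8.1) = 0.940
  z = (-3 - (-1)·1.414 - (0.1)·0.667 - (-1.9)·2.222) / (4) = 0.642
  w = (10 - (-1.8)·1.414 - (-4)·0.667 - (-1.1)·0.125) / (9.9) = 1.551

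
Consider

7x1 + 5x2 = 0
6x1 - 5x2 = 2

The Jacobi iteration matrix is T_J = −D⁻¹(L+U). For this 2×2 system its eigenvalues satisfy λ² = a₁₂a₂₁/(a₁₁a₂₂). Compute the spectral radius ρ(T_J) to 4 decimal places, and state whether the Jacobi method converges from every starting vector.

a₁₂a₂₁/(a₁₁a₂₂) = (5)·(6) / ((7)·(-5)) = -0.857143
ρ = √|-0.857143| = √0.857143 = 0.9258
ρ < 1, so Jacobi converges

0.9258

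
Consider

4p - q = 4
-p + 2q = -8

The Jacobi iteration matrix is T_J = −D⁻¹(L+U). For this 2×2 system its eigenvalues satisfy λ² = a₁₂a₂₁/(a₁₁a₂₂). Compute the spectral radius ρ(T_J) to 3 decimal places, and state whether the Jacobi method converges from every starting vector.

0.354

a₁₂a₂₁/(a₁₁a₂₂) = (-1)·(-1) / ((4)·(2)) = 0.125000
ρ = √|0.125000| = √0.125000 = 0.354
ρ < 1, so Jacobi converges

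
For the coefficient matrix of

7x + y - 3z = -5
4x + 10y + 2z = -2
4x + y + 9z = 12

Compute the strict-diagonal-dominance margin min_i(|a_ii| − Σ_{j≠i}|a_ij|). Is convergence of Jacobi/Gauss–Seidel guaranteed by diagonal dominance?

row 1: |7| − (1+3) = 3
row 2: |10| − (4+2) = 4
row 3: |9| − (4+1) = 4
minimum over rows = 3 → strictly diagonally dominant (convergence guaranteed)

3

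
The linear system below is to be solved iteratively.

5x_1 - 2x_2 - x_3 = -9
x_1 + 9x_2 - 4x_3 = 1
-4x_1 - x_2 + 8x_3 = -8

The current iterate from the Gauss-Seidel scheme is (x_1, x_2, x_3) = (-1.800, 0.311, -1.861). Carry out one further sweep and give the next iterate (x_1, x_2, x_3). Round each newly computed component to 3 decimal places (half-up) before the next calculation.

One sweep:
  x_1 = (-9 - (-2)·0.311 - (-1)·-1.861) / (5) = -2.048
  x_2 = (1 - (1)·-2.048 - (-4)·-1.861) / (9) = -0.488
  x_3 = (-8 - (-4)·-2.048 - (-1)·-0.488) / (8) = -2.085

(-2.048, -0.488, -2.085)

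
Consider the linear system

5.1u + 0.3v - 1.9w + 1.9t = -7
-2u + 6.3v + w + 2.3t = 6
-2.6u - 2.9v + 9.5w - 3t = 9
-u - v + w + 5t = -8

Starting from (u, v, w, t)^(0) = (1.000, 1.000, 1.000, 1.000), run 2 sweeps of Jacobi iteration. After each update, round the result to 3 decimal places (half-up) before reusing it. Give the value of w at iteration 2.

0.341

Iteration 1:
  u = (-7 - (0.3)·1.000 - (-1.9)·1.000 - (1.9)·1.000) / (5.1) = -1.431
  v = (6 - (-2)·1.000 - (1)·1.000 - (2.3)·1.000) / (6.3) = 0.746
  w = (9 - (-2.6)·1.000 - (-2.9)·1.000 - (-3)·1.000) / (9.5) = 1.842
  t = (-8 - (-1)·1.000 - (-1)·1.000 - (1)·1.000) / (5) = -1.400
Iteration 2:
  u = (-7 - (0.3)·0.746 - (-1.9)·1.842 - (1.9)·-1.400) / (5.1) = -0.209
  v = (6 - (-2)·-1.431 - (1)·1.842 - (2.3)·-1.400) / (6.3) = 0.717
  w = (9 - (-2.6)·-1.431 - (-2.9)·0.746 - (-3)·-1.400) / (9.5) = 0.341
  t = (-8 - (-1)·-1.431 - (-1)·0.746 - (1)·1.842) / (5) = -2.105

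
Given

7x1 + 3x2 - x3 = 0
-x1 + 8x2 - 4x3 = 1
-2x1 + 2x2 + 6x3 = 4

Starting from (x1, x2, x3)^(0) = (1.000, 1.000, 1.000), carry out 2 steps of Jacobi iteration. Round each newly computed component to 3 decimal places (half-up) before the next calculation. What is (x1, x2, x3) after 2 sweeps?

Iteration 1:
  x1 = (0 - (3)·1.000 - (-1)·1.000) / (7) = -0.286
  x2 = (1 - (-1)·1.000 - (-4)·1.000) / (8) = 0.750
  x3 = (4 - (-2)·1.000 - (2)·1.000) / (6) = 0.667
Iteration 2:
  x1 = (0 - (3)·0.750 - (-1)·0.667) / (7) = -0.226
  x2 = (1 - (-1)·-0.286 - (-4)·0.667) / (8) = 0.423
  x3 = (4 - (-2)·-0.286 - (2)·0.750) / (6) = 0.321

(-0.226, 0.423, 0.321)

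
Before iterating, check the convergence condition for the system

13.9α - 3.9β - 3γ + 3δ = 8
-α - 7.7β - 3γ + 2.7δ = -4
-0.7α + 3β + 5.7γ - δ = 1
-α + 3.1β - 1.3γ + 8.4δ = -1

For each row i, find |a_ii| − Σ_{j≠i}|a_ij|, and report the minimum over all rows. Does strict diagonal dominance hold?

1

row 1: |13.9| − (3.9+3+3) = 4
row 2: |-7.7| − (1+3+2.7) = 1
row 3: |5.7| − (0.7+3+1) = 1
row 4: |8.4| − (1+3.1+1.3) = 3
minimum over rows = 1 → strictly diagonally dominant (convergence guaranteed)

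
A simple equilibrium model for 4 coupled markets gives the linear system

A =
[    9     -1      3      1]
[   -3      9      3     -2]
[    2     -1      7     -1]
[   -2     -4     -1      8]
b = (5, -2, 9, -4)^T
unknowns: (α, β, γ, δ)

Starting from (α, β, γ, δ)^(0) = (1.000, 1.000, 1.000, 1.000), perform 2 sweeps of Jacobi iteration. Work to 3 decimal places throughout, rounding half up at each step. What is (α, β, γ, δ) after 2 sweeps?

(0.085, -0.494, 1.276, -0.284)

Iteration 1:
  α = (5 - (-1)·1.000 - (3)·1.000 - (1)·1.000) / (9) = 0.222
  β = (-2 - (-3)·1.000 - (3)·1.000 - (-2)·1.000) / (9) = 0.000
  γ = (9 - (2)·1.000 - (-1)·1.000 - (-1)·1.000) / (7) = 1.286
  δ = (-4 - (-2)·1.000 - (-4)·1.000 - (-1)·1.000) / (8) = 0.375
Iteration 2:
  α = (5 - (-1)·0.000 - (3)·1.286 - (1)·0.375) / (9) = 0.085
  β = (-2 - (-3)·0.222 - (3)·1.286 - (-2)·0.375) / (9) = -0.494
  γ = (9 - (2)·0.222 - (-1)·0.000 - (-1)·0.375) / (7) = 1.276
  δ = (-4 - (-2)·0.222 - (-4)·0.000 - (-1)·1.286) / (8) = -0.284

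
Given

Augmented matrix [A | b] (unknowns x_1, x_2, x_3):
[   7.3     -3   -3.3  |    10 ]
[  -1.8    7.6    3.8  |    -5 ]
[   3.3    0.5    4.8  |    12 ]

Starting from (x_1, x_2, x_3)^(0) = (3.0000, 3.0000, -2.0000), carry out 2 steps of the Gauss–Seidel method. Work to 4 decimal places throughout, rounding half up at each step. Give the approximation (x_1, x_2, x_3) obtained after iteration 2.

Iteration 1:
  x_1 = (10 - (-3)·3.0000 - (-3.3)·-2.0000) / (7.3) = 1.6986
  x_2 = (-5 - (-1.8)·1.6986 - (3.8)·-2.0000) / (7.6) = 0.7444
  x_3 = (12 - (3.3)·1.6986 - (0.5)·0.7444) / (4.8) = 1.2547
Iteration 2:
  x_1 = (10 - (-3)·0.7444 - (-3.3)·1.2547) / (7.3) = 2.2430
  x_2 = (-5 - (-1.8)·2.2430 - (3.8)·1.2547) / (7.6) = -0.7540
  x_3 = (12 - (3.3)·2.2430 - (0.5)·-0.7540) / (4.8) = 1.0365

(2.2430, -0.7540, 1.0365)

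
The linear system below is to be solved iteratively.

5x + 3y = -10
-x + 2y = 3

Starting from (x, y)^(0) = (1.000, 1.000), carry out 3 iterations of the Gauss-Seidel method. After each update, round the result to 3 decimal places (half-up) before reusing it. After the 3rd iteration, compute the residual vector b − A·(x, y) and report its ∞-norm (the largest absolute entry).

Iteration 1:
  x = (-10 - (3)·1.000) / (5) = -2.600
  y = (3 - (-1)·-2.600) / (2) = 0.200
Iteration 2:
  x = (-10 - (3)·0.200) / (5) = -2.120
  y = (3 - (-1)·-2.120) / (2) = 0.440
Iteration 3:
  x = (-10 - (3)·0.440) / (5) = -2.264
  y = (3 - (-1)·-2.264) / (2) = 0.368
Residual b − A·x = (0.216, 0.000); ∞-norm = 0.216

0.216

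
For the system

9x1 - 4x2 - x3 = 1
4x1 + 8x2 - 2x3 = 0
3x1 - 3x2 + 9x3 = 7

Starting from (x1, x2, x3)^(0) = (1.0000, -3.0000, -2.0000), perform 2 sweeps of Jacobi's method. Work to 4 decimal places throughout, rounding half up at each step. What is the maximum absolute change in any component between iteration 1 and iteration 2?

1.5833

Iteration 1:
  x1 = (1 - (-4)·-3.0000 - (-1)·-2.0000) / (9) = -1.4444
  x2 = (0 - (4)·1.0000 - (-2)·-2.0000) / (8) = -1.0000
  x3 = (7 - (3)·1.0000 - (-3)·-3.0000) / (9) = -0.5556
Iteration 2:
  x1 = (1 - (-4)·-1.0000 - (-1)·-0.5556) / (9) = -0.3951
  x2 = (0 - (4)·-1.4444 - (-2)·-0.5556) / (8) = 0.5833
  x3 = (7 - (3)·-1.4444 - (-3)·-1.0000) / (9) = 0.9259
Change: (1.0493, 1.5833, 1.4815) → max |·| = 1.5833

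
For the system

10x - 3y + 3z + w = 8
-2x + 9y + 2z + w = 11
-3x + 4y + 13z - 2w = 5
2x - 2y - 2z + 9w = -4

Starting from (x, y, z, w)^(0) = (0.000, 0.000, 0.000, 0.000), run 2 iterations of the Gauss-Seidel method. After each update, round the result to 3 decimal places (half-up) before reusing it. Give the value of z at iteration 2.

Iteration 1:
  x = (8 - (-3)·0.000 - (3)·0.000 - (1)·0.000) / (10) = 0.800
  y = (11 - (-2)·0.800 - (2)·0.000 - (1)·0.000) / (9) = 1.400
  z = (5 - (-3)·0.800 - (4)·1.400 - (-2)·0.000) / (13) = 0.138
  w = (-4 - (2)·0.800 - (-2)·1.400 - (-2)·0.138) / (9) = -0.280
Iteration 2:
  x = (8 - (-3)·1.400 - (3)·0.138 - (1)·-0.280) / (10) = 1.207
  y = (11 - (-2)·1.207 - (2)·0.138 - (1)·-0.280) / (9) = 1.491
  z = (5 - (-3)·1.207 - (4)·1.491 - (-2)·-0.280) / (13) = 0.161
  w = (-4 - (2)·1.207 - (-2)·1.491 - (-2)·0.161) / (9) = -0.346

0.161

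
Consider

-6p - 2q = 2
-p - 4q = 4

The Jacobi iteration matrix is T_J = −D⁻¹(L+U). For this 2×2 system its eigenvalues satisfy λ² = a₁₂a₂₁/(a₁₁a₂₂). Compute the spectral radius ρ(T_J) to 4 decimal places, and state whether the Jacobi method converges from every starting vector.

a₁₂a₂₁/(a₁₁a₂₂) = (-2)·(-1) / ((-6)·(-4)) = 0.083333
ρ = √|0.083333| = √0.083333 = 0.2887
ρ < 1, so Jacobi converges

0.2887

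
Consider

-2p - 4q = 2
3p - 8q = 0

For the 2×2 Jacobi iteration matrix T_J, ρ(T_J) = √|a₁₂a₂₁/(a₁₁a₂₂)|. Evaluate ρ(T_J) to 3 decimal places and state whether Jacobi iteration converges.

a₁₂a₂₁/(a₁₁a₂₂) = (-4)·(3) / ((-2)·(-8)) = -0.750000
ρ = √|-0.750000| = √0.750000 = 0.866
ρ < 1, so Jacobi converges

0.866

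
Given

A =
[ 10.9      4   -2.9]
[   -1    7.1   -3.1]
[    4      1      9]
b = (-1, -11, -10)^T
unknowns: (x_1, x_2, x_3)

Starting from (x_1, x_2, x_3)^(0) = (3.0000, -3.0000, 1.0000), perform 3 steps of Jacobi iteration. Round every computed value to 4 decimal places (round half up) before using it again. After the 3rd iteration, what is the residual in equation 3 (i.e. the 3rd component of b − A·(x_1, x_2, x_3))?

Iteration 1:
  x_1 = (-1 - (4)·-3.0000 - (-2.9)·1.0000) / (10.9) = 1.2752
  x_2 = (-11 - (-1)·3.0000 - (-3.1)·1.0000) / (7.1) = -0.6901
  x_3 = (-10 - (4)·3.0000 - (1)·-3.0000) / (9) = -2.1111
Iteration 2:
  x_1 = (-1 - (4)·-0.6901 - (-2.9)·-2.1111) / (10.9) = -0.4002
  x_2 = (-11 - (-1)·1.2752 - (-3.1)·-2.1111) / (7.1) = -2.2914
  x_3 = (-10 - (4)·1.2752 - (1)·-0.6901) / (9) = -1.6012
Iteration 3:
  x_1 = (-1 - (4)·-2.2914 - (-2.9)·-1.6012) / (10.9) = 0.3231
  x_2 = (-11 - (-1)·-0.4002 - (-3.1)·-1.6012) / (7.1) = -2.3048
  x_3 = (-10 - (4)·-0.4002 - (1)·-2.2914) / (9) = -0.6786
Residual b − A·x = (2.7295, 3.5835, -2.8802)

-2.8802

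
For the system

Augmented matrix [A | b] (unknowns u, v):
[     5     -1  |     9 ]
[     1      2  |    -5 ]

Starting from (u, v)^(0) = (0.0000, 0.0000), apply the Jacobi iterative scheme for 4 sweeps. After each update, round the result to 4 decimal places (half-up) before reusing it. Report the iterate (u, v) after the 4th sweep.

(1.1700, -3.0600)

Iteration 1:
  u = (9 - (-1)·0.0000) / (5) = 1.8000
  v = (-5 - (1)·0.0000) / (2) = -2.5000
Iteration 2:
  u = (9 - (-1)·-2.5000) / (5) = 1.3000
  v = (-5 - (1)·1.8000) / (2) = -3.4000
Iteration 3:
  u = (9 - (-1)·-3.4000) / (5) = 1.1200
  v = (-5 - (1)·1.3000) / (2) = -3.1500
Iteration 4:
  u = (9 - (-1)·-3.1500) / (5) = 1.1700
  v = (-5 - (1)·1.1200) / (2) = -3.0600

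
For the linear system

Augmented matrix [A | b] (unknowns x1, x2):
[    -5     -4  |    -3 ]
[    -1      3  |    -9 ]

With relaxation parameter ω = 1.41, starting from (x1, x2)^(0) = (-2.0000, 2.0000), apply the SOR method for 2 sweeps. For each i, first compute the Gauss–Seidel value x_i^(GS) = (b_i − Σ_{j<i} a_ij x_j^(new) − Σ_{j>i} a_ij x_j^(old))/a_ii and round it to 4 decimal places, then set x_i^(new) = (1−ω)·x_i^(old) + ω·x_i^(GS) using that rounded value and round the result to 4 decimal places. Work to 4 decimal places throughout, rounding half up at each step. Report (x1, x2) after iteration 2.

Iteration 1:
  x1: GS value = (-3 - (-4)·2.0000) / (-5) = -1.0000;  x1 ← (1−ω)·-2.0000 + ω·-1.0000 = -0.5900
  x2: GS value = (-9 - (-1)·-0.5900) / (3) = -3.1967;  x2 ← (1−ω)·2.0000 + ω·-3.1967 = -5.3273
Iteration 2:
  x1: GS value = (-3 - (-4)·-5.3273) / (-5) = 4.8618;  x1 ← (1−ω)·-0.5900 + ω·4.8618 = 7.0970
  x2: GS value = (-9 - (-1)·7.0970) / (3) = -0.6343;  x2 ← (1−ω)·-5.3273 + ω·-0.6343 = 1.2898

(7.0970, 1.2898)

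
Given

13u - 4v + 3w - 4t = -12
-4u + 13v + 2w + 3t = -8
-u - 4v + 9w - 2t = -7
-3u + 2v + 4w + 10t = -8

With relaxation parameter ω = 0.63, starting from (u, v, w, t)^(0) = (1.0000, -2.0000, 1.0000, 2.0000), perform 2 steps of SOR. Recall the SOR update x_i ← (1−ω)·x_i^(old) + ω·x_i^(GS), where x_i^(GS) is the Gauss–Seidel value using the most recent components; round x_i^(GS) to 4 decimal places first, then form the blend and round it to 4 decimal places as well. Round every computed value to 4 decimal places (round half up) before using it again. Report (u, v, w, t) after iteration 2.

Iteration 1:
  u: GS value = (-12 - (-4)·-2.0000 - (3)·1.0000 - (-4)·2.0000) / (13) = -1.1538;  u ← (1−ω)·1.0000 + ω·-1.1538 = -0.3569
  v: GS value = (-8 - (-4)·-0.3569 - (2)·1.0000 - (3)·2.0000) / (13) = -1.3406;  v ← (1−ω)·-2.0000 + ω·-1.3406 = -1.5846
  w: GS value = (-7 - (-1)·-0.3569 - (-4)·-1.5846 - (-2)·2.0000) / (9) = -1.0773;  w ← (1−ω)·1.0000 + ω·-1.0773 = -0.3087
  t: GS value = (-8 - (-3)·-0.3569 - (2)·-1.5846 - (4)·-0.3087) / (10) = -0.4667;  t ← (1−ω)·2.0000 + ω·-0.4667 = 0.4460
Iteration 2:
  u: GS value = (-12 - (-4)·-1.5846 - (3)·-0.3087 - (-4)·0.4460) / (13) = -1.2022;  u ← (1−ω)·-0.3569 + ω·-1.2022 = -0.8894
  v: GS value = (-8 - (-4)·-0.8894 - (2)·-0.3087 - (3)·0.4460) / (13) = -0.9445;  v ← (1−ω)·-1.5846 + ω·-0.9445 = -1.1813
  w: GS value = (-7 - (-1)·-0.8894 - (-4)·-1.1813 - (-2)·0.4460) / (9) = -1.3025;  w ← (1−ω)·-0.3087 + ω·-1.3025 = -0.9348
  t: GS value = (-8 - (-3)·-0.8894 - (2)·-1.1813 - (4)·-0.9348) / (10) = -0.4566;  t ← (1−ω)·0.4460 + ω·-0.4566 = -0.1226

(-0.8894, -1.1813, -0.9348, -0.1226)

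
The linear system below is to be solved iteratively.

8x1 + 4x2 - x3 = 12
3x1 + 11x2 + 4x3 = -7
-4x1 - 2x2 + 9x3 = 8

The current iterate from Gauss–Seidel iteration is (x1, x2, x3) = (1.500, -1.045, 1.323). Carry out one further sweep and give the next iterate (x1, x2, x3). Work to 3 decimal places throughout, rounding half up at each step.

(2.188, -1.714, 1.480)

One sweep:
  x1 = (12 - (4)·-1.045 - (-1)·1.323) / (8) = 2.188
  x2 = (-7 - (3)·2.188 - (4)·1.323) / (11) = -1.714
  x3 = (8 - (-4)·2.188 - (-2)·-1.714) / (9) = 1.480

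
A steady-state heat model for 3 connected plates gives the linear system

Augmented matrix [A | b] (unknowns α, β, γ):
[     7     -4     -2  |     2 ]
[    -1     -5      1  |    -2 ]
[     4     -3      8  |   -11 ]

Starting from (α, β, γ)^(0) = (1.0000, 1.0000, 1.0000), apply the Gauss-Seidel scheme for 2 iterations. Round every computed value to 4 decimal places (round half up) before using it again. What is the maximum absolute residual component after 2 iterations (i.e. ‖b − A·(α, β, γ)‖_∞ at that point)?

0.4574

Iteration 1:
  α = (2 - (-4)·1.0000 - (-2)·1.0000) / (7) = 1.1429
  β = (-2 - (-1)·1.1429 - (1)·1.0000) / (-5) = 0.3714
  γ = (-11 - (4)·1.1429 - (-3)·0.3714) / (8) = -1.8072
Iteration 2:
  α = (2 - (-4)·0.3714 - (-2)·-1.8072) / (7) = -0.0184
  β = (-2 - (-1)·-0.0184 - (1)·-1.8072) / (-5) = 0.0422
  γ = (-11 - (4)·-0.0184 - (-3)·0.0422) / (8) = -1.3500
Residual b − A·x = (-0.4024, -0.4574, 0.0002); ∞-norm = 0.4574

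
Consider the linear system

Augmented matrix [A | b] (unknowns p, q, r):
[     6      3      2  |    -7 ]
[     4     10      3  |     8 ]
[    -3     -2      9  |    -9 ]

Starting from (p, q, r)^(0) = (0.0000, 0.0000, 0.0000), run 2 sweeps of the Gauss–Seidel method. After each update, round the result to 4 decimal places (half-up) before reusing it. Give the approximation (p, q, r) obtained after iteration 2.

Iteration 1:
  p = (-7 - (3)·0.0000 - (2)·0.0000) / (6) = -1.1667
  q = (8 - (4)·-1.1667 - (3)·0.0000) / (10) = 1.2667
  r = (-9 - (-3)·-1.1667 - (-2)·1.2667) / (9) = -1.1074
Iteration 2:
  p = (-7 - (3)·1.2667 - (2)·-1.1074) / (6) = -1.4309
  q = (8 - (4)·-1.4309 - (3)·-1.1074) / (10) = 1.7046
  r = (-9 - (-3)·-1.4309 - (-2)·1.7046) / (9) = -1.0982

(-1.4309, 1.7046, -1.0982)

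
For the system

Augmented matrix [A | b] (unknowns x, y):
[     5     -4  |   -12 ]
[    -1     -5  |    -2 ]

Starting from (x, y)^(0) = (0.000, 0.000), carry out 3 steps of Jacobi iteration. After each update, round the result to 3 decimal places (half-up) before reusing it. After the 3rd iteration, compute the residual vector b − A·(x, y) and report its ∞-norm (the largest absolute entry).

Iteration 1:
  x = (-12 - (-4)·0.000) / (5) = -2.400
  y = (-2 - (-1)·0.000) / (-5) = 0.400
Iteration 2:
  x = (-12 - (-4)·0.400) / (5) = -2.080
  y = (-2 - (-1)·-2.400) / (-5) = 0.880
Iteration 3:
  x = (-12 - (-4)·0.880) / (5) = -1.696
  y = (-2 - (-1)·-2.080) / (-5) = 0.816
Residual b − A·x = (-0.256, 0.384); ∞-norm = 0.384

0.384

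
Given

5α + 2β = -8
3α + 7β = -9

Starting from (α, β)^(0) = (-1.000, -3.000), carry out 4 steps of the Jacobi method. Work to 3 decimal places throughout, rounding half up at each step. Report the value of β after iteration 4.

-0.791

Iteration 1:
  α = (-8 - (2)·-3.000) / (5) = -0.400
  β = (-9 - (3)·-1.000) / (7) = -0.857
Iteration 2:
  α = (-8 - (2)·-0.857) / (5) = -1.257
  β = (-9 - (3)·-0.400) / (7) = -1.114
Iteration 3:
  α = (-8 - (2)·-1.114) / (5) = -1.154
  β = (-9 - (3)·-1.257) / (7) = -0.747
Iteration 4:
  α = (-8 - (2)·-0.747) / (5) = -1.301
  β = (-9 - (3)·-1.154) / (7) = -0.791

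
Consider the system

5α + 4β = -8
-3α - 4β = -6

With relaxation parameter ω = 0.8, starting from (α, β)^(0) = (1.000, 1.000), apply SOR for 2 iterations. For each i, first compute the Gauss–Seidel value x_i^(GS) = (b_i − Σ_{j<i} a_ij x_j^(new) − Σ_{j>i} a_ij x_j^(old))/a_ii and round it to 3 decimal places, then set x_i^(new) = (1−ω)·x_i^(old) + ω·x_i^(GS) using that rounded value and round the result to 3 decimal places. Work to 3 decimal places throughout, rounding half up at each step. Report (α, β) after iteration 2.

(-3.181, 3.595)

Iteration 1:
  α: GS value = (-8 - (4)·1.000) / (5) = -2.400;  α ← (1−ω)·1.000 + ω·-2.400 = -1.720
  β: GS value = (-6 - (-3)·-1.720) / (-4) = 2.790;  β ← (1−ω)·1.000 + ω·2.790 = 2.432
Iteration 2:
  α: GS value = (-8 - (4)·2.432) / (5) = -3.546;  α ← (1−ω)·-1.720 + ω·-3.546 = -3.181
  β: GS value = (-6 - (-3)·-3.181) / (-4) = 3.886;  β ← (1−ω)·2.432 + ω·3.886 = 3.595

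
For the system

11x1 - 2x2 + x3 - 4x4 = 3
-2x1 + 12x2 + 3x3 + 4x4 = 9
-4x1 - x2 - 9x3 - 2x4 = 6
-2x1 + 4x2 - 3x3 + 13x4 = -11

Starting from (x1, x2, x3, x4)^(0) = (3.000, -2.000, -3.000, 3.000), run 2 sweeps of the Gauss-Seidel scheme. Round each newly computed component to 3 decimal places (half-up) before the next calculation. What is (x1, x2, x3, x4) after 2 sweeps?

(0.100, 1.703, -0.606, -1.495)

Iteration 1:
  x1 = (3 - (-2)·-2.000 - (1)·-3.000 - (-4)·3.000) / (11) = 1.273
  x2 = (9 - (-2)·1.273 - (3)·-3.000 - (4)·3.000) / (12) = 0.712
  x3 = (6 - (-4)·1.273 - (-1)·0.712 - (-2)·3.000) / (-9) = -1.978
  x4 = (-11 - (-2)·1.273 - (4)·0.712 - (-3)·-1.978) / (13) = -1.326
Iteration 2:
  x1 = (3 - (-2)·0.712 - (1)·-1.978 - (-4)·-1.326) / (11) = 0.100
  x2 = (9 - (-2)·0.100 - (3)·-1.978 - (4)·-1.326) / (12) = 1.703
  x3 = (6 - (-4)·0.100 - (-1)·1.703 - (-2)·-1.326) / (-9) = -0.606
  x4 = (-11 - (-2)·0.100 - (4)·1.703 - (-3)·-0.606) / (13) = -1.495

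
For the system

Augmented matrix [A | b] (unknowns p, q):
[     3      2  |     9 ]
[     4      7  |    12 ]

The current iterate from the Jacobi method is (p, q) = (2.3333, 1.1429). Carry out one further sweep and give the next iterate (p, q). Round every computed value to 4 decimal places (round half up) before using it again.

(2.2381, 0.3810)

One sweep:
  p = (9 - (2)·1.1429) / (3) = 2.2381
  q = (12 - (4)·2.3333) / (7) = 0.3810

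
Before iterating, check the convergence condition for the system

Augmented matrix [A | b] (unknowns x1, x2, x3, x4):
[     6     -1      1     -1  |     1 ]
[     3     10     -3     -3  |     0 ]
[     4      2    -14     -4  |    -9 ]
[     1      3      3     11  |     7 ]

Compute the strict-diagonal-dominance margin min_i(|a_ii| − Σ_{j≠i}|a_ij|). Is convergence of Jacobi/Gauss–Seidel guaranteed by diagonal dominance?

row 1: |6| − (1+1+1) = 3
row 2: |10| − (3+3+3) = 1
row 3: |-14| − (4+2+4) = 4
row 4: |11| − (1+3+3) = 4
minimum over rows = 1 → strictly diagonally dominant (convergence guaranteed)

1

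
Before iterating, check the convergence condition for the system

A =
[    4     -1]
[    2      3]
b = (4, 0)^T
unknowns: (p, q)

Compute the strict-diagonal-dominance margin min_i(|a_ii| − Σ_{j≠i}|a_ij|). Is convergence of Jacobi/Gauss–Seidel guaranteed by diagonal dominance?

row 1: |4| − (1) = 3
row 2: |3| − (2) = 1
minimum over rows = 1 → strictly diagonally dominant (convergence guaranteed)

1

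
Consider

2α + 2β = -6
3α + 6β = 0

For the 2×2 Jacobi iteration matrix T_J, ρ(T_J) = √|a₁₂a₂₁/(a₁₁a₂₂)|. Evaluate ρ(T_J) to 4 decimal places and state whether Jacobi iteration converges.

0.7071

a₁₂a₂₁/(a₁₁a₂₂) = (2)·(3) / ((2)·(6)) = 0.500000
ρ = √|0.500000| = √0.500000 = 0.7071
ρ < 1, so Jacobi converges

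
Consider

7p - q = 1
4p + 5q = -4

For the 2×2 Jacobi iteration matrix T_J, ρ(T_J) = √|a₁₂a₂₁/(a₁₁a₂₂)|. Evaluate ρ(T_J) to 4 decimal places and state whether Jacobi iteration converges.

0.3381

a₁₂a₂₁/(a₁₁a₂₂) = (-1)·(4) / ((7)·(5)) = -0.114286
ρ = √|-0.114286| = √0.114286 = 0.3381
ρ < 1, so Jacobi converges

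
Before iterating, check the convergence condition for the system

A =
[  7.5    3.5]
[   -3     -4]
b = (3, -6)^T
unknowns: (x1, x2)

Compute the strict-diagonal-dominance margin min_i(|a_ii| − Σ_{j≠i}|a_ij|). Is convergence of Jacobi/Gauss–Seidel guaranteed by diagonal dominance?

row 1: |7.5| − (3.5) = 4
row 2: |-4| − (3) = 1
minimum over rows = 1 → strictly diagonally dominant (convergence guaranteed)

1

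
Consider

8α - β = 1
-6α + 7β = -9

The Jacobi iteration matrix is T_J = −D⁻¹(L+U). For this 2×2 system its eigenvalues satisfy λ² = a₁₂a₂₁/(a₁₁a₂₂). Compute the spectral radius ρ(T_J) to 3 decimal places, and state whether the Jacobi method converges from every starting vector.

0.327

a₁₂a₂₁/(a₁₁a₂₂) = (-1)·(-6) / ((8)·(7)) = 0.107143
ρ = √|0.107143| = √0.107143 = 0.327
ρ < 1, so Jacobi converges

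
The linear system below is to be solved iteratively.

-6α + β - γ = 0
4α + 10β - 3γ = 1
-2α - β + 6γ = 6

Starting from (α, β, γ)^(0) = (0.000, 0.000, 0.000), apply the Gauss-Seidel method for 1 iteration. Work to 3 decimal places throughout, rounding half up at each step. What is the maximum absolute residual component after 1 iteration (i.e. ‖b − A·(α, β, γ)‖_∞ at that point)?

Iteration 1:
  α = (0 - (1)·0.000 - (-1)·0.000) / (-6) = 0.000
  β = (1 - (4)·0.000 - (-3)·0.000) / (10) = 0.100
  γ = (6 - (-2)·0.000 - (-1)·0.100) / (6) = 1.017
Residual b − A·x = (0.917, 3.051, -0.002); ∞-norm = 3.051

3.051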